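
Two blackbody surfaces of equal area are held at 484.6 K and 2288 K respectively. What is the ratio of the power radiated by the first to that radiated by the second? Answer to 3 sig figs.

With equal areas, P₁/P₂ = (T₁/T₂)⁴ = (484.6/2288)⁴ = 2.01×10⁻³.

P₁/P₂ ≈ 2.01×10⁻³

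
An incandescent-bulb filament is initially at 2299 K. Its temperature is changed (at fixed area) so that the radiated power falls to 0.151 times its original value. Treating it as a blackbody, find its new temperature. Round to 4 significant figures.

P ∝ T⁴, so T₂/T₁ = (P₂/P₁)^(1/4) = (0.151)^(1/4) = 0.623368.
T₂ = 2299 × 0.623368 = 1433 K.

T₂ ≈ 1433 K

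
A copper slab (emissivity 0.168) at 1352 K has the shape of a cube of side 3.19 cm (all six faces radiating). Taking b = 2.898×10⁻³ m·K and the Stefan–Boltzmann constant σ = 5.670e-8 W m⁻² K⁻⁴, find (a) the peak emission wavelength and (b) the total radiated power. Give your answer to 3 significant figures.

λ_max ≈ 2.14 μm; P ≈ 194 W

(a) λ_max = b/T = 2.898×10⁻³/1352 = 2.143×10⁻⁶ m = 2.14 μm.
Area A = 6s² = 6×(0.0319 m)² = 6.10566×10⁻³ m².
(b) P = εσAT⁴ = 0.168×5.670×10⁻⁸×6.10566×10⁻³×(1352)⁴ = 194 W.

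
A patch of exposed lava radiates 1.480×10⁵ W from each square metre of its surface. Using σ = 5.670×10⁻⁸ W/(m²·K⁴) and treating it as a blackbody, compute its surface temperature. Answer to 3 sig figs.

I = σT⁴, so T = (I/σ)^(1/4) = (1.480×10⁵/(5.670×10⁻⁸))^(1/4) = 1.27×10³ K.

T ≈ 1.27×10³ K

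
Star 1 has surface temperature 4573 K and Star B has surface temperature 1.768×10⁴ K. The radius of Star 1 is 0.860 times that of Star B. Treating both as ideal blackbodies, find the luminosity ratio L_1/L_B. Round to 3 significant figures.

L_1/L_B ≈ 3.31×10⁻³

L ∝ R²T⁴, so L_1/L_B = (R_1/R_B)²(T_1/T_B)⁴ = (0.860)² × (4573/1.768×10⁴)⁴ = 0.7396 × 4.47585×10⁻³ = 3.31×10⁻³.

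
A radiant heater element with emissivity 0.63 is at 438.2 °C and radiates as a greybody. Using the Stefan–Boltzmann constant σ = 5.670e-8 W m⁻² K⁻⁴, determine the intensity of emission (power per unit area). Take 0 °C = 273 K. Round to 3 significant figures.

I ≈ 9.14×10³ W/m²

T = 438.2 °C + 273 = 711.2 K.
Stefan–Boltzmann: I = εσT⁴ = 0.63 × 5.670×10⁻⁸ × (711.2)⁴ = 9.14×10³ W/m².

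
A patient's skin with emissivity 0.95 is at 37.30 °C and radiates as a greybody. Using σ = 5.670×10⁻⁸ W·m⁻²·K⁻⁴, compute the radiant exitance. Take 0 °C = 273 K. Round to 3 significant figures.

T = 37.30 °C + 273 = 310.30 K.
Stefan–Boltzmann: I = εσT⁴ = 0.95 × 5.670×10⁻⁸ × (310.30)⁴ = 499 W/m².

I ≈ 499 W/m²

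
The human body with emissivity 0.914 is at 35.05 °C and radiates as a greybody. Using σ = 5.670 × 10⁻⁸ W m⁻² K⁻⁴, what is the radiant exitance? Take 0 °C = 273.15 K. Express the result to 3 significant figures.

T = 35.05 °C + 273.15 = 308.20 K.
Stefan–Boltzmann: I = εσT⁴ = 0.914 × 5.670×10⁻⁸ × (308.20)⁴ = 468 W/m².

I ≈ 468 W/m²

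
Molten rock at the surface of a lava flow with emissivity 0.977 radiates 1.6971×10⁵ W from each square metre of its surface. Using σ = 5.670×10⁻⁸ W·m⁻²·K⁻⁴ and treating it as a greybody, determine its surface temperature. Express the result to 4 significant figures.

T ≈ 1323 K

I = εσT⁴, so T = (I/εσ)^(1/4) = (1.6971×10⁵/(0.977×5.670×10⁻⁸))^(1/4) = 1323 K.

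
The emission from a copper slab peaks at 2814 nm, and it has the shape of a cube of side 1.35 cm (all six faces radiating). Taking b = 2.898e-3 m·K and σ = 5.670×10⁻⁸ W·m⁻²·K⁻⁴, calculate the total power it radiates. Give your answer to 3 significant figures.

P ≈ 69.7 W

Wien's law: T = b/λ_max = 2.898×10⁻³/2.814×10⁻⁶ = 1029.85 K.
Area A = 6s² = 6×(0.0135 m)² = 1.0935×10⁻³ m².
Then P = σAT⁴ = 5.670×10⁻⁸×1.0935×10⁻³×(1029.85)⁴ = 69.7 W.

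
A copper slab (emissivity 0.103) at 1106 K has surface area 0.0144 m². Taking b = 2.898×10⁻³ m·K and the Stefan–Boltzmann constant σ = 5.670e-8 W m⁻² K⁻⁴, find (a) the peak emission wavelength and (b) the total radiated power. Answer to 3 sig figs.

λ_max ≈ 2.62×10³ nm; P ≈ 126 W

(a) λ_max = b/T = 2.898×10⁻³/1106 = 2.620×10⁻⁶ m = 2.62×10³ nm.
Area A = 0.0144 m².
(b) P = εσAT⁴ = 0.103×5.670×10⁻⁸×0.0144×(1106)⁴ = 126 W.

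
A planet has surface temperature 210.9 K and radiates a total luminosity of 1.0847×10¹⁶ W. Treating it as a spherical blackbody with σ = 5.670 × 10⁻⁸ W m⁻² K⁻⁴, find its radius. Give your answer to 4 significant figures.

R ≈ 2.774×10⁶ m

L = 4πR²σT⁴ ⇒ R = √(L/(4πσT⁴)).
σT⁴ = 112.173 W/m², so R = √(1.0847×10¹⁶/(4π×112.173)) = 2.774×10⁶ m.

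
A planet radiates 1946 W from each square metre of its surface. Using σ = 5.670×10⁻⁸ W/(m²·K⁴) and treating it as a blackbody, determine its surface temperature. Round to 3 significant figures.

T ≈ 430 K

I = σT⁴, so T = (I/σ)^(1/4) = (1946/(5.670×10⁻⁸))^(1/4) = 430 K.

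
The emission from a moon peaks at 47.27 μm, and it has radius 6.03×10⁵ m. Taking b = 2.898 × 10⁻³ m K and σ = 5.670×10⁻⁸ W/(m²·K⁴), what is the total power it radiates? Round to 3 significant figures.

P ≈ 3.66×10¹² W

Wien's law: T = b/λ_max = 2.898×10⁻³/4.727×10⁻⁵ = 61.3074 K.
Surface area A = 4πR² = 4π(6.03×10⁵ m)² = 4.56925×10¹² m².
Then P = σAT⁴ = 5.670×10⁻⁸×4.56925×10¹²×(61.3074)⁴ = 3.66×10¹² W.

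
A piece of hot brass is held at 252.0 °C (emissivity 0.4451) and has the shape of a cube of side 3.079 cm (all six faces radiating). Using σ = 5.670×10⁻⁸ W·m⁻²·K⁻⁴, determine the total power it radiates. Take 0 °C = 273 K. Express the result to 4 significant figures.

P ≈ 10.91 W

T = 252.0 °C + 273 = 525.0 K.
Area A = 6s² = 6×(0.03079 m)² = 5.68814×10⁻³ m².
P = εσAT⁴ = 0.4451 × 5.670×10⁻⁸ × 5.68814×10⁻³ × (525.0)⁴ = 10.91 W.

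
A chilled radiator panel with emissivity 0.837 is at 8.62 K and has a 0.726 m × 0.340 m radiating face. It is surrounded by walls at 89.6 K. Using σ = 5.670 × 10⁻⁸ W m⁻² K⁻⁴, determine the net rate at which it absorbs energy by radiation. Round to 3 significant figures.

Net gain ≈ 0.755 W

Area A = 0.726 × 0.340 = 0.24684 m².
Net radiated power P_net = εσA(T⁴ − T₀⁴) = 0.837×5.670×10⁻⁸×0.24684×(8.62⁴ − 89.6⁴).
T⁴ − T₀⁴ = 5521.14 − 6.44514×10⁷ = -6.44459×10⁷ K⁴, so P_net = -0.755 W — negative, meaning a net gain of 0.755 W.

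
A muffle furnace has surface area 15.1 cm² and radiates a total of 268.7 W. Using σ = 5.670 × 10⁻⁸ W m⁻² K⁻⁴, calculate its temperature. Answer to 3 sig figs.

Area A = 15.1 cm² = 1.51×10⁻³ m².
P = σAT⁴ ⇒ T = (P/(σA))^(1/4) = (268.7/(5.670×10⁻⁸×1.51×10⁻³))^(1/4) = 1.33×10³ K.

T ≈ 1.33×10³ K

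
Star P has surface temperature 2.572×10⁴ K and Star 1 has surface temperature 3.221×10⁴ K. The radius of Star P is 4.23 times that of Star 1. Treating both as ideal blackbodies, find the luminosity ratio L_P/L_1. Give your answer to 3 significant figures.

L ∝ R²T⁴, so L_P/L_1 = (R_P/R_1)²(T_P/T_1)⁴ = (4.23)² × (2.572×10⁴/3.221×10⁴)⁴ = 17.8929 × 0.406557 = 7.27.

L_P/L_1 ≈ 7.27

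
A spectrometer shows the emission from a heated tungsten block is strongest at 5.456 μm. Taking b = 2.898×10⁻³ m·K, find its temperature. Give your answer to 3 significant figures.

T ≈ 531 K

Wien's law gives T = b/λ_max = (2.898×10⁻³ m·K)/(5.456×10⁻⁶ m) = 531 K.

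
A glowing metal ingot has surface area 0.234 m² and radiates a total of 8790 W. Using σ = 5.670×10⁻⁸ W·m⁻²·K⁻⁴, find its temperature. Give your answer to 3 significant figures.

T ≈ 902 K

Area A = 0.234 m².
P = σAT⁴ ⇒ T = (P/(σA))^(1/4) = (8790/(5.670×10⁻⁸×0.234))^(1/4) = 902 K.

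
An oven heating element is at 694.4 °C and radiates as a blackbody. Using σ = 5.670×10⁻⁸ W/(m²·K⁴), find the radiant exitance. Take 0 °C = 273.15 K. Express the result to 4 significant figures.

I ≈ 4.969×10⁴ W/m²

T = 694.4 °C + 273.15 = 967.55 K.
Stefan–Boltzmann: I = σT⁴ = 5.670×10⁻⁸ × (967.55)⁴ = 4.969×10⁴ W/m².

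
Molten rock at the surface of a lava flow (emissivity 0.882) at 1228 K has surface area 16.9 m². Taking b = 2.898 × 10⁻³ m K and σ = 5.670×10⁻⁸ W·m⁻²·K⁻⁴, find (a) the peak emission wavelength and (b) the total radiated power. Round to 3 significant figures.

(a) λ_max = b/T = 2.898×10⁻³/1228 = 2.360×10⁻⁶ m = 2.36 μm.
Area A = 16.9 m².
(b) P = εσAT⁴ = 0.882×5.670×10⁻⁸×16.9×(1228)⁴ = 1.92×10⁶ W.

λ_max ≈ 2.36 μm; P ≈ 1.92×10⁶ W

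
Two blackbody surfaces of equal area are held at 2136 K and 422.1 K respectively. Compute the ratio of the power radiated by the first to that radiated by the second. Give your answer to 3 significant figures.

With equal areas, P₁/P₂ = (T₁/T₂)⁴ = (2136/422.1)⁴ = 656.

P₁/P₂ ≈ 656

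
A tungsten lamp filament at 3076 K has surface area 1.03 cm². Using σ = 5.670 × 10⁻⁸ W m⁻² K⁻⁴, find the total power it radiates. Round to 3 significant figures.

P ≈ 523 W

Area A = 1.03 cm² = 1.03×10⁻⁴ m².
P = σAT⁴ = 5.670×10⁻⁸ × 1.03×10⁻⁴ × (3076)⁴ = 523 W.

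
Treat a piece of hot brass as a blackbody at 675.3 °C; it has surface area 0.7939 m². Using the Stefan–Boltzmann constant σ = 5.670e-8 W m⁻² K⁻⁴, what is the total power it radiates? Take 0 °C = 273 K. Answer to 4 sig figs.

T = 675.3 °C + 273 = 948.3 K.
Area A = 0.7939 m².
P = σAT⁴ = 5.670×10⁻⁸ × 0.7939 × (948.3)⁴ = 3.640×10⁴ W.

P ≈ 3.640×10⁴ W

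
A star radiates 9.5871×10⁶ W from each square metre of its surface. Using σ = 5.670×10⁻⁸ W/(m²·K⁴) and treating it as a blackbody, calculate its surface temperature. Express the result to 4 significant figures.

I = σT⁴, so T = (I/σ)^(1/4) = (9.5871×10⁶/(5.670×10⁻⁸))^(1/4) = 3606 K.

T ≈ 3606 K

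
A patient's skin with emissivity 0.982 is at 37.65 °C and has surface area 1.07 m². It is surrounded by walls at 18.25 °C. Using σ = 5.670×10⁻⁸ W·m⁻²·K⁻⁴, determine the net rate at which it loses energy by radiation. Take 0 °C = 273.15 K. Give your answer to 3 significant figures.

Net loss ≈ 126 W

T = 37.65 °C + 273.15 = 310.80 K.
Surroundings: T = 18.25 °C + 273.15 = 291.40 K.
Area A = 1.07 m².
Net radiated power P_net = εσA(T⁴ − T₀⁴) = 0.982×5.670×10⁻⁸×1.07×(310.80⁴ − 291.40⁴).
T⁴ − T₀⁴ = 9.33091×10⁹ − 7.21038×10⁹ = 2.12053×10⁹ K⁴, so P_net = 126 W.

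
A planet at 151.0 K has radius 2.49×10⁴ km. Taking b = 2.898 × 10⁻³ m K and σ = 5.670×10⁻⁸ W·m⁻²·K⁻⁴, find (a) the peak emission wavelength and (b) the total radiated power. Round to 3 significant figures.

(a) λ_max = b/T = 2.898×10⁻³/151.0 = 1.919×10⁻⁵ m = 19.2 μm.
Surface area A = 4πR² = 4π(2.49×10⁷ m)² = 7.79128×10¹⁵ m².
(b) P = σAT⁴ = 5.670×10⁻⁸×7.79128×10¹⁵×(151.0)⁴ = 2.30×10¹⁷ W.

λ_max ≈ 19.2 μm; P ≈ 2.30×10¹⁷ W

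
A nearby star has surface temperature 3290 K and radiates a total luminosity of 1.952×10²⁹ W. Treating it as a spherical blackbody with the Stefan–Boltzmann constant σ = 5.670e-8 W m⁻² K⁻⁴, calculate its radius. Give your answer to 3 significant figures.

L = 4πR²σT⁴ ⇒ R = √(L/(4πσT⁴)).
σT⁴ = 6.64304×10⁶ W/m², so R = √(1.952×10²⁹/(4π×6.64304×10⁶)) = 4.84×10¹⁰ m.

R ≈ 4.84×10¹⁰ m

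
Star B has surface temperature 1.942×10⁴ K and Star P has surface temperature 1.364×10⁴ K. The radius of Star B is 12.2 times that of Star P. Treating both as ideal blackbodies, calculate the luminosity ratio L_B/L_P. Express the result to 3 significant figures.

L ∝ R²T⁴, so L_B/L_P = (R_B/R_P)²(T_B/T_P)⁴ = (12.2)² × (1.942×10⁴/1.364×10⁴)⁴ = 148.84 × 4.10903 = 612.

L_B/L_P ≈ 612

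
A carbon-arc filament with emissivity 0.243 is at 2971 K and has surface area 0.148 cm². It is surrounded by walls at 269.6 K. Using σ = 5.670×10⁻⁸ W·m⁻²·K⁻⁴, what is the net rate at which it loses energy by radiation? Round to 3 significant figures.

Net loss ≈ 15.9 W

Area A = 0.148 cm² = 1.48×10⁻⁵ m².
Net radiated power P_net = εσA(T⁴ − T₀⁴) = 0.243×5.670×10⁻⁸×1.48×10⁻⁵×(2971⁴ − 269.6⁴).
T⁴ − T₀⁴ = 7.79131×10¹³ − 5.28299×10⁹ = 7.79078×10¹³ K⁴, so P_net = 15.9 W.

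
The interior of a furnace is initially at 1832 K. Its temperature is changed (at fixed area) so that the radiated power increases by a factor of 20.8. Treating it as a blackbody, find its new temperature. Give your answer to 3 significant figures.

T₂ ≈ 3.91×10³ K

P ∝ T⁴, so T₂/T₁ = (P₂/P₁)^(1/4) = (20.8)^(1/4) = 2.13558.
T₂ = 1832 × 2.13558 = 3.91×10³ K.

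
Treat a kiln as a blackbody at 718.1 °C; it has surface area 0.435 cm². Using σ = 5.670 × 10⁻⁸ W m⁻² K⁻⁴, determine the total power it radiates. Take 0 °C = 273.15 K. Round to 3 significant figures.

T = 718.1 °C + 273.15 = 991.25 K.
Area A = 0.435 cm² = 4.35×10⁻⁵ m².
P = σAT⁴ = 5.670×10⁻⁸ × 4.35×10⁻⁵ × (991.25)⁴ = 2.38 W.

P ≈ 2.38 W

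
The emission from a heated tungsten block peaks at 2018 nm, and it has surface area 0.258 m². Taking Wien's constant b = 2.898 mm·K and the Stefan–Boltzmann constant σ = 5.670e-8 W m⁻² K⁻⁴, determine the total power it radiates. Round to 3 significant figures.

Wien's law: T = b/λ_max = 2.898×10⁻³/2.018×10⁻⁶ = 1436.08 K.
Area A = 0.258 m².
Then P = σAT⁴ = 5.670×10⁻⁸×0.258×(1436.08)⁴ = 6.22×10⁴ W.

P ≈ 6.22×10⁴ W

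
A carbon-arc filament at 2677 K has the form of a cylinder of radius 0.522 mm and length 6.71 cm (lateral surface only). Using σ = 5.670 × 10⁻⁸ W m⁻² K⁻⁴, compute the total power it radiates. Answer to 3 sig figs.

Lateral area A = 2πrL = 2π×5.22×10⁻⁴×0.0671 = 2.20076×10⁻⁴ m².
P = σAT⁴ = 5.670×10⁻⁸ × 2.20076×10⁻⁴ × (2677)⁴ = 641 W.

P ≈ 641 W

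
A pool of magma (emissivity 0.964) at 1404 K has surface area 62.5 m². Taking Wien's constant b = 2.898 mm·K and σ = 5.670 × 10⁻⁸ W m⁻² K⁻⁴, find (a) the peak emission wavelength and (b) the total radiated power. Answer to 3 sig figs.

(a) λ_max = b/T = 2.898×10⁻³/1404 = 2.064×10⁻⁶ m = 2.06×10³ nm.
Area A = 62.5 m².
(b) P = εσAT⁴ = 0.964×5.670×10⁻⁸×62.5×(1404)⁴ = 1.33×10⁷ W.

λ_max ≈ 2.06×10³ nm; P ≈ 1.33×10⁷ W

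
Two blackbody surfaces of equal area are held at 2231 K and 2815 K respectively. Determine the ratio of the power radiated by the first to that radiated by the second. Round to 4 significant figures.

P₁/P₂ ≈ 0.3945

With equal areas, P₁/P₂ = (T₁/T₂)⁴ = (2231/2815)⁴ = 0.3945.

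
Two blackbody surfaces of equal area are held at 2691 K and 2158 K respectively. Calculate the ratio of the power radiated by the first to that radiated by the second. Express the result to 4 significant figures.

P₁/P₂ ≈ 2.418

With equal areas, P₁/P₂ = (T₁/T₂)⁴ = (2691/2158)⁴ = 2.418.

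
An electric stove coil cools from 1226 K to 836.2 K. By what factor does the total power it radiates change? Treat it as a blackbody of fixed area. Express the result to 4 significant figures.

P₂/P₁ ≈ 0.2164

P ∝ T⁴, so P₂/P₁ = (T₂/T₁)⁴ = (836.2/1226)⁴ = (0.682055)⁴ = 0.2164.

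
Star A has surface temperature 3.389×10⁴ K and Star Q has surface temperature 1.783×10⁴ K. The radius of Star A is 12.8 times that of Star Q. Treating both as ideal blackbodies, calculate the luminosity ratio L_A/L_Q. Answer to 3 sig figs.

L_A/L_Q ≈ 2.14×10³

L ∝ R²T⁴, so L_A/L_Q = (R_A/R_Q)²(T_A/T_Q)⁴ = (12.8)² × (3.389×10⁴/1.783×10⁴)⁴ = 163.84 × 13.0521 = 2.14×10³.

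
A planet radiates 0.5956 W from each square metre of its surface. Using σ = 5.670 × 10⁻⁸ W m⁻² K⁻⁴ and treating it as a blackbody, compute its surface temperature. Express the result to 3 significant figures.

I = σT⁴, so T = (I/σ)^(1/4) = (0.5956/(5.670×10⁻⁸))^(1/4) = 56.9 K.

T ≈ 56.9 K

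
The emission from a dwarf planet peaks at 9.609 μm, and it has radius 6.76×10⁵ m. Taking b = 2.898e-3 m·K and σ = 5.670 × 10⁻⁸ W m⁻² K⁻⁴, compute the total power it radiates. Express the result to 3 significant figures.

P ≈ 2.69×10¹⁵ W

Wien's law: T = b/λ_max = 2.898×10⁻³/9.609×10⁻⁶ = 301.592 K.
Surface area A = 4πR² = 4π(6.76×10⁵ m)² = 5.74253×10¹² m².
Then P = σAT⁴ = 5.670×10⁻⁸×5.74253×10¹²×(301.592)⁴ = 2.69×10¹⁵ W.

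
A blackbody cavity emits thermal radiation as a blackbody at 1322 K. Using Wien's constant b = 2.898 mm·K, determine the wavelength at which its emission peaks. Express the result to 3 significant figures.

Wien's displacement law: λ_max = b/T = (2.898×10⁻³ m·K)/(1322 K) = 2.192×10⁻⁶ m.
That is 2.19 μm, in the infrared range.

λ_max ≈ 2.19 μm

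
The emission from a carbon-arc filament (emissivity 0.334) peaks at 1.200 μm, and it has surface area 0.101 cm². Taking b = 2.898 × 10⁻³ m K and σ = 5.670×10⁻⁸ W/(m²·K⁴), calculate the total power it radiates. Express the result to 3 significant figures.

P ≈ 6.51 W

Wien's law: T = b/λ_max = 2.898×10⁻³/1.200×10⁻⁶ = 2415.00 K.
Area A = 0.101 cm² = 1.01×10⁻⁵ m².
Then P = εσAT⁴ = 0.334×5.670×10⁻⁸×1.01×10⁻⁵×(2415.00)⁴ = 6.51 W.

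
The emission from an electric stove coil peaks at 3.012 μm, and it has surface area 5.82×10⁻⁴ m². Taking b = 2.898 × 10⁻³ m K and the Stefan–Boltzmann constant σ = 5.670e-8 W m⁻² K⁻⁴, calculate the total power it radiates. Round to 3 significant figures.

Wien's law: T = b/λ_max = 2.898×10⁻³/3.012×10⁻⁶ = 962.151 K.
Area A = 5.82×10⁻⁴ m².
Then P = σAT⁴ = 5.670×10⁻⁸×5.82×10⁻⁴×(962.151)⁴ = 28.3 W.

P ≈ 28.3 W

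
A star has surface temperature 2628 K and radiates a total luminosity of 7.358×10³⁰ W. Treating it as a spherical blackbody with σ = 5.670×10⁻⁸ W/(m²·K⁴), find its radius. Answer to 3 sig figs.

L = 4πR²σT⁴ ⇒ R = √(L/(4πσT⁴)).
σT⁴ = 2.70448×10⁶ W/m², so R = √(7.358×10³⁰/(4π×2.70448×10⁶)) = 4.65×10¹¹ m.

R ≈ 4.65×10¹¹ m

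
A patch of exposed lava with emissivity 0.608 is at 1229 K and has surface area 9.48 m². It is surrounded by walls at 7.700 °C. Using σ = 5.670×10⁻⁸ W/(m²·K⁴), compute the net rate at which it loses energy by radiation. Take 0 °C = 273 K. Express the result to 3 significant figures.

Net loss ≈ 7.44×10⁵ W

Surroundings: T = 7.700 °C + 273 = 280.700 K.
Area A = 9.48 m².
Net radiated power P_net = εσA(T⁴ − T₀⁴) = 0.608×5.670×10⁻⁸×9.48×(1229⁴ − 280.700⁴).
T⁴ − T₀⁴ = 2.28143×10¹² − 6.20826×10⁹ = 2.27522×10¹² K⁴, so P_net = 7.44×10⁵ W.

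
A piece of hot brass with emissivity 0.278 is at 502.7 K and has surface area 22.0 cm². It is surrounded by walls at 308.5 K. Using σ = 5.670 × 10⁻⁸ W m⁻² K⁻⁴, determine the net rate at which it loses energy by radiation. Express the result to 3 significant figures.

Net loss ≈ 1.90 W

Area A = 22.0 cm² = 2.20×10⁻³ m².
Net radiated power P_net = εσA(T⁴ − T₀⁴) = 0.278×5.670×10⁻⁸×2.20×10⁻³×(502.7⁴ − 308.5⁴).
T⁴ − T₀⁴ = 6.38610×10¹⁰ − 9.05776×10⁹ = 5.48032×10¹⁰ K⁴, so P_net = 1.90 W.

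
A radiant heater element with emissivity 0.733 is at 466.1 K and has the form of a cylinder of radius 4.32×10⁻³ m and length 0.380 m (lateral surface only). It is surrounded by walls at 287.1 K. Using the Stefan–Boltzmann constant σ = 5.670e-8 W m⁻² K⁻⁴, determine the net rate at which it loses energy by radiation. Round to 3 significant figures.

Net loss ≈ 17.3 W

Lateral area A = 2πrL = 2π×4.32×10⁻³×0.380 = 0.0103145 m².
Net radiated power P_net = εσA(T⁴ − T₀⁴) = 0.733×5.670×10⁻⁸×0.0103145×(466.1⁴ − 287.1⁴).
T⁴ − T₀⁴ = 4.71972×10¹⁰ − 6.79411×10⁹ = 4.04031×10¹⁰ K⁴, so P_net = 17.3 W.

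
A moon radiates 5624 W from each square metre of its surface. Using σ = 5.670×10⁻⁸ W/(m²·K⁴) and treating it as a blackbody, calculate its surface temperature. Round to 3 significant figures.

I = σT⁴, so T = (I/σ)^(1/4) = (5624/(5.670×10⁻⁸))^(1/4) = 561 K.

T ≈ 561 K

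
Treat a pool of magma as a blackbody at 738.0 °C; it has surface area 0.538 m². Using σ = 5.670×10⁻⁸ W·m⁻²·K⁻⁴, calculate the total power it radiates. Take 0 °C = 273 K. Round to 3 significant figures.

P ≈ 3.19×10⁴ W

T = 738.0 °C + 273 = 1011.0 K.
Area A = 0.538 m².
P = σAT⁴ = 5.670×10⁻⁸ × 0.538 × (1011.0)⁴ = 3.19×10⁴ W.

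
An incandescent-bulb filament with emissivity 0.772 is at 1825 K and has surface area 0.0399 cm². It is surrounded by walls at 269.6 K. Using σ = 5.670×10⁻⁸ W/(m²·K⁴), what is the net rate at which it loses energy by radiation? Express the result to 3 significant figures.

Area A = 0.0399 cm² = 3.99×10⁻⁶ m².
Net radiated power P_net = εσA(T⁴ − T₀⁴) = 0.772×5.670×10⁻⁸×3.99×10⁻⁶×(1825⁴ − 269.6⁴).
T⁴ − T₀⁴ = 1.10931×10¹³ − 5.28299×10⁹ = 1.10878×10¹³ K⁴, so P_net = 1.94 W.

Net loss ≈ 1.94 W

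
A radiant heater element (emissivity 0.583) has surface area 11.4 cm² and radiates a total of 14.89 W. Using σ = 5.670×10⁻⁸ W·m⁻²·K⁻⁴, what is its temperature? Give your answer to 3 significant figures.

T ≈ 793 K

Area A = 11.4 cm² = 1.14×10⁻³ m².
P = εσAT⁴ ⇒ T = (P/(εσA))^(1/4) = (14.89/(0.583×5.670×10⁻⁸×1.14×10⁻³))^(1/4) = 793 K.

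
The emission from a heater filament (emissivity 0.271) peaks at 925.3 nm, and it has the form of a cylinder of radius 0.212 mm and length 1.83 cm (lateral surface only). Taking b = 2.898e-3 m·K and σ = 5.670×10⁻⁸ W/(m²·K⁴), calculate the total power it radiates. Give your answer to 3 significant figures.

Wien's law: T = b/λ_max = 2.898×10⁻³/9.253×10⁻⁷ = 3131.96 K.
Lateral area A = 2πrL = 2π×2.12×10⁻⁴×0.0183 = 2.43762×10⁻⁵ m².
Then P = εσAT⁴ = 0.271×5.670×10⁻⁸×2.43762×10⁻⁵×(3131.96)⁴ = 36.0 W.

P ≈ 36.0 W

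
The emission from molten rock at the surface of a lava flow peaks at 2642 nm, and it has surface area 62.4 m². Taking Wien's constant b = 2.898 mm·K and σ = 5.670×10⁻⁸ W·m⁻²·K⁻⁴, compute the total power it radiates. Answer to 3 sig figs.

Wien's law: T = b/λ_max = 2.898×10⁻³/2.642×10⁻⁶ = 1096.90 K.
Area A = 62.4 m².
Then P = σAT⁴ = 5.670×10⁻⁸×62.4×(1096.90)⁴ = 5.12×10⁶ W.

P ≈ 5.12×10⁶ W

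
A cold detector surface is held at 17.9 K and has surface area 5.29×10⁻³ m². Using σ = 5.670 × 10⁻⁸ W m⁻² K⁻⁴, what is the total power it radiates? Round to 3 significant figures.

Area A = 5.29×10⁻³ m².
P = σAT⁴ = 5.670×10⁻⁸ × 5.29×10⁻³ × (17.9)⁴ = 3.08×10⁻⁵ W.

P ≈ 3.08×10⁻⁵ W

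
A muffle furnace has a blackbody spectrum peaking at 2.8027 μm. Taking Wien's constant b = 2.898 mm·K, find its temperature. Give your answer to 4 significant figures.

Wien's law gives T = b/λ_max = (2.898×10⁻³ m·K)/(2.8027×10⁻⁶ m) = 1034 K.

T ≈ 1034 K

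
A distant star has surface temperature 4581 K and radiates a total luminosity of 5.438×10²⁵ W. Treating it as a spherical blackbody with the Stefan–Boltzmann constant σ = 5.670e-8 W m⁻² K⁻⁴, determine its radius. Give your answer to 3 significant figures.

R ≈ 4.16×10⁸ m

L = 4πR²σT⁴ ⇒ R = √(L/(4πσT⁴)).
σT⁴ = 2.49703×10⁷ W/m², so R = √(5.438×10²⁵/(4π×2.49703×10⁷)) = 4.16×10⁸ m.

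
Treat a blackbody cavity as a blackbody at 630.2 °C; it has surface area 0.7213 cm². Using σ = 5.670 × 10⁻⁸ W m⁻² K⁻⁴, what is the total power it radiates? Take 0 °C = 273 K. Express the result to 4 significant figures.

P ≈ 2.722 W

T = 630.2 °C + 273 = 903.2 K.
Area A = 0.7213 cm² = 7.213×10⁻⁵ m².
P = σAT⁴ = 5.670×10⁻⁸ × 7.213×10⁻⁵ × (903.2)⁴ = 2.722 W.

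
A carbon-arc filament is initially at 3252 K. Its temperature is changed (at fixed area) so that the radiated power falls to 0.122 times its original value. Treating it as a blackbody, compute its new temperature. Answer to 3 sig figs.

T₂ ≈ 1.92×10³ K

P ∝ T⁴, so T₂/T₁ = (P₂/P₁)^(1/4) = (0.122)^(1/4) = 0.591003.
T₂ = 3252 × 0.591003 = 1.92×10³ K.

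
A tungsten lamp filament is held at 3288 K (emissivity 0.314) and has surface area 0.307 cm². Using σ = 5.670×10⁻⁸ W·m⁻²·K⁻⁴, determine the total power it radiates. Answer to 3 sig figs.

Area A = 0.307 cm² = 3.07×10⁻⁵ m².
P = εσAT⁴ = 0.314 × 5.670×10⁻⁸ × 3.07×10⁻⁵ × (3288)⁴ = 63.9 W.

P ≈ 63.9 W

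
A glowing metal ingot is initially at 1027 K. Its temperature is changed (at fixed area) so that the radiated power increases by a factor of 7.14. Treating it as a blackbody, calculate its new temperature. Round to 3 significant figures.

P ∝ T⁴, so T₂/T₁ = (P₂/P₁)^(1/4) = (7.14)^(1/4) = 1.63465.
T₂ = 1027 × 1.63465 = 1.68×10³ K.

T₂ ≈ 1.68×10³ K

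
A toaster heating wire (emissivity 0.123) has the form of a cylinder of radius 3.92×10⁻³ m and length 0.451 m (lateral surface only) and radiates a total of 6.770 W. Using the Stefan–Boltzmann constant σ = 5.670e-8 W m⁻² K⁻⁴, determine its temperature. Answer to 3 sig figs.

Lateral area A = 2πrL = 2π×3.92×10⁻³×0.451 = 0.0111082 m².
P = εσAT⁴ ⇒ T = (P/(εσA))^(1/4) = (6.770/(0.123×5.670×10⁻⁸×0.0111082))^(1/4) = 544 K.

T ≈ 544 K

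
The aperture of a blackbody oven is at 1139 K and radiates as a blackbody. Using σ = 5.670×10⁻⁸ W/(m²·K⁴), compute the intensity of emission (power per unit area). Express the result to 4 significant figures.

I ≈ 9.543×10⁴ W/m²

Stefan–Boltzmann: I = σT⁴ = 5.670×10⁻⁸ × (1139)⁴ = 9.543×10⁴ W/m².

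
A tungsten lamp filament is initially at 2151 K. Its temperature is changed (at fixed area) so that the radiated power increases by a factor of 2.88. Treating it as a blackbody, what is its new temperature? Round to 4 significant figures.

T₂ ≈ 2802 K

P ∝ T⁴, so T₂/T₁ = (P₂/P₁)^(1/4) = (2.88)^(1/4) = 1.30271.
T₂ = 2151 × 1.30271 = 2802 K.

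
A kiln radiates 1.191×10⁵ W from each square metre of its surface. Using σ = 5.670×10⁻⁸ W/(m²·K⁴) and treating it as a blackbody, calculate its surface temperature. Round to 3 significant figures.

T ≈ 1.20×10³ K

I = σT⁴, so T = (I/σ)^(1/4) = (1.191×10⁵/(5.670×10⁻⁸))^(1/4) = 1.20×10³ K.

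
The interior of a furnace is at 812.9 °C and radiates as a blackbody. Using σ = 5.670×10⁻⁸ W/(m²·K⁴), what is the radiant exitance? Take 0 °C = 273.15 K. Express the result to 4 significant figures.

T = 812.9 °C + 273.15 = 1086.05 K.
Stefan–Boltzmann: I = σT⁴ = 5.670×10⁻⁸ × (1086.05)⁴ = 7.888×10⁴ W/m².

I ≈ 7.888×10⁴ W/m²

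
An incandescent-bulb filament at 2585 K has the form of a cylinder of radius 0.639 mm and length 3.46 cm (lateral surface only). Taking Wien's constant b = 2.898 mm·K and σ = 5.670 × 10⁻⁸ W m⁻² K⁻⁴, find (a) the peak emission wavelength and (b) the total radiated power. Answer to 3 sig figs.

λ_max ≈ 1.12×10³ nm; P ≈ 352 W

(a) λ_max = b/T = 2.898×10⁻³/2585 = 1.121×10⁻⁶ m = 1.12×10³ nm.
Lateral area A = 2πrL = 2π×6.39×10⁻⁴×0.0346 = 1.38917×10⁻⁴ m².
(b) P = σAT⁴ = 5.670×10⁻⁸×1.38917×10⁻⁴×(2585)⁴ = 352 W.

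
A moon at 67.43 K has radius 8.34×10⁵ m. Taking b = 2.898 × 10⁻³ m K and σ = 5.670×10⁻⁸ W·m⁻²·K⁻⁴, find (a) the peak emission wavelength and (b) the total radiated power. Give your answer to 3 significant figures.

(a) λ_max = b/T = 2.898×10⁻³/67.43 = 4.298×10⁻⁵ m = 43.0 μm.
Surface area A = 4πR² = 4π(8.34×10⁵ m)² = 8.74061×10¹² m².
(b) P = σAT⁴ = 5.670×10⁻⁸×8.74061×10¹²×(67.43)⁴ = 1.02×10¹³ W.

λ_max ≈ 43.0 μm; P ≈ 1.02×10¹³ W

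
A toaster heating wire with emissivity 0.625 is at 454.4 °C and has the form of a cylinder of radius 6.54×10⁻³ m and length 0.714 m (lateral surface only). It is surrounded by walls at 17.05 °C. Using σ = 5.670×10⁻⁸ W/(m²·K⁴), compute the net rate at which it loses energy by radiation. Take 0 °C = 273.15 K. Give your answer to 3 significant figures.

Net loss ≈ 284 W

T = 454.4 °C + 273.15 = 727.55 K.
Surroundings: T = 17.05 °C + 273.15 = 290.20 K.
Lateral area A = 2πrL = 2π×6.54×10⁻³×0.714 = 0.0293397 m².
Net radiated power P_net = εσA(T⁴ − T₀⁴) = 0.625×5.670×10⁻⁸×0.0293397×(727.55⁴ − 290.20⁴).
T⁴ − T₀⁴ = 2.80189×10¹¹ − 7.09234×10⁹ = 2.73097×10¹¹ K⁴, so P_net = 284 W.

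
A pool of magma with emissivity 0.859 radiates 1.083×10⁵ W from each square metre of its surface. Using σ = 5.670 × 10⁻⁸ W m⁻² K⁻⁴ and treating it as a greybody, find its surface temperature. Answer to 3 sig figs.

I = εσT⁴, so T = (I/εσ)^(1/4) = (1.083×10⁵/(0.859×5.670×10⁻⁸))^(1/4) = 1.22×10³ K.

T ≈ 1.22×10³ K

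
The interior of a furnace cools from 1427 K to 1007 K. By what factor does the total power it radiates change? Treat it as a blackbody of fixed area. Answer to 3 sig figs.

P₂/P₁ ≈ 0.248

P ∝ T⁴, so P₂/P₁ = (T₂/T₁)⁴ = (1007/1427)⁴ = (0.705676)⁴ = 0.248.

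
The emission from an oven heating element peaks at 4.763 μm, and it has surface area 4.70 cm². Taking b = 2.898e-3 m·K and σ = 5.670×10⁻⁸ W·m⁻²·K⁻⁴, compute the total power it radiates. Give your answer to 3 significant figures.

Wien's law: T = b/λ_max = 2.898×10⁻³/4.763×10⁻⁶ = 608.440 K.
Area A = 4.70 cm² = 4.70×10⁻⁴ m².
Then P = σAT⁴ = 5.670×10⁻⁸×4.70×10⁻⁴×(608.440)⁴ = 3.65 W.

P ≈ 3.65 W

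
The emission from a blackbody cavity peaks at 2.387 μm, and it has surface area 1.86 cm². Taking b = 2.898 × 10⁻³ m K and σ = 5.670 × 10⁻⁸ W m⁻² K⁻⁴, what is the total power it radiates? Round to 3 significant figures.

P ≈ 22.9 W

Wien's law: T = b/λ_max = 2.898×10⁻³/2.387×10⁻⁶ = 1214.08 K.
Area A = 1.86 cm² = 1.86×10⁻⁴ m².
Then P = σAT⁴ = 5.670×10⁻⁸×1.86×10⁻⁴×(1214.08)⁴ = 22.9 W.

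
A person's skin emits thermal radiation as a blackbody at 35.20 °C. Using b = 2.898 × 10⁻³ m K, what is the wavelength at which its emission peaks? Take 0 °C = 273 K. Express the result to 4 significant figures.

λ_max ≈ 9.403 μm

T = 35.20 °C + 273 = 308.20 K.
Wien's displacement law: λ_max = b/T = (2.898×10⁻³ m·K)/(308.20 K) = 9.4030×10⁻⁶ m.
That is 9.403 μm, in the infrared range.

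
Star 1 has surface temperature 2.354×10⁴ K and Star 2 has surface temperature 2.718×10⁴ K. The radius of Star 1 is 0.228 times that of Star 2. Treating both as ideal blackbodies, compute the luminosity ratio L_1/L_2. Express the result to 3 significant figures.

L_1/L_2 ≈ 0.0292

L ∝ R²T⁴, so L_1/L_2 = (R_1/R_2)²(T_1/T_2)⁴ = (0.228)² × (2.354×10⁴/2.718×10⁴)⁴ = 0.051984 × 0.562637 = 0.0292.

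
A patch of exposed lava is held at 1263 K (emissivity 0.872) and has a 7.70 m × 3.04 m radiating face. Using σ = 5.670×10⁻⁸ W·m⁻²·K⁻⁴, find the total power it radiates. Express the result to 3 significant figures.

Area A = 7.70 × 3.04 = 23.408 m².
P = εσAT⁴ = 0.872 × 5.670×10⁻⁸ × 23.408 × (1263)⁴ = 2.94×10⁶ W.

P ≈ 2.94×10⁶ W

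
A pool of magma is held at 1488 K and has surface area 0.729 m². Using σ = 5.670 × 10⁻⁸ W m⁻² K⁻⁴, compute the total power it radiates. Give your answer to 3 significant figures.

P ≈ 2.03×10⁵ W

Area A = 0.729 m².
P = σAT⁴ = 5.670×10⁻⁸ × 0.729 × (1488)⁴ = 2.03×10⁵ W.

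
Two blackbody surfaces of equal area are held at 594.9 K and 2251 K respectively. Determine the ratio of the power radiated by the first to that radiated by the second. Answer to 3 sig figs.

P₁/P₂ ≈ 4.88×10⁻³

With equal areas, P₁/P₂ = (T₁/T₂)⁴ = (594.9/2251)⁴ = 4.88×10⁻³.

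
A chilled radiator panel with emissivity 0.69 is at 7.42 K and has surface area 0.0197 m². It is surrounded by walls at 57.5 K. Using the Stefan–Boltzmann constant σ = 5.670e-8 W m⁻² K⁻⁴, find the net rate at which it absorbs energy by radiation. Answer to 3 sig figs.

Area A = 0.0197 m².
Net radiated power P_net = εσA(T⁴ − T₀⁴) = 0.69×5.670×10⁻⁸×0.0197×(7.42⁴ − 57.5⁴).
T⁴ − T₀⁴ = 3031.21 − 1.09313×10⁷ = -1.09283×10⁷ K⁴, so P_net = -8.42×10⁻³ W — negative, meaning a net gain of 8.42×10⁻³ W.

Net gain ≈ 8.42×10⁻³ W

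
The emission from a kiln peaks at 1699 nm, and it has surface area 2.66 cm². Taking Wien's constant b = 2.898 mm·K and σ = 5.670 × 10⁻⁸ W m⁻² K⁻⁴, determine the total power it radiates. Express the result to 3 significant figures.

P ≈ 128 W

Wien's law: T = b/λ_max = 2.898×10⁻³/1.699×10⁻⁶ = 1705.71 K.
Area A = 2.66 cm² = 2.66×10⁻⁴ m².
Then P = σAT⁴ = 5.670×10⁻⁸×2.66×10⁻⁴×(1705.71)⁴ = 128 W.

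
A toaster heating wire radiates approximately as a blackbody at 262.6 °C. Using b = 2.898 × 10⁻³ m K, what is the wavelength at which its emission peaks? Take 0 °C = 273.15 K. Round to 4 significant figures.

T = 262.6 °C + 273.15 = 535.75 K.
Wien's displacement law: λ_max = b/T = (2.898×10⁻³ m·K)/(535.75 K) = 5.4092×10⁻⁶ m.
That is 5.409 μm, in the infrared range.

λ_max ≈ 5.409 μm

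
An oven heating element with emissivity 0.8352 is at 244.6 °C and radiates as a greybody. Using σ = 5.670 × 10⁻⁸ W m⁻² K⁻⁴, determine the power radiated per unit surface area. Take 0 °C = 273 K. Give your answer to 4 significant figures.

I ≈ 3399 W/m²

T = 244.6 °C + 273 = 517.6 K.
Stefan–Boltzmann: I = εσT⁴ = 0.8352 × 5.670×10⁻⁸ × (517.6)⁴ = 3399 W/m².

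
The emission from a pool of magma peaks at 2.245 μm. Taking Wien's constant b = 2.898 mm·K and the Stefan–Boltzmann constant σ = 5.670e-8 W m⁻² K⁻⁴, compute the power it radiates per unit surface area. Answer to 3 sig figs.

I ≈ 1.57×10⁵ W/m²

Wien's law: T = b/λ_max = 2.898×10⁻³/2.245×10⁻⁶ = 1290.87 K.
Then I = σT⁴ = 5.670×10⁻⁸×(1290.87)⁴ = 1.57×10⁵ W/m².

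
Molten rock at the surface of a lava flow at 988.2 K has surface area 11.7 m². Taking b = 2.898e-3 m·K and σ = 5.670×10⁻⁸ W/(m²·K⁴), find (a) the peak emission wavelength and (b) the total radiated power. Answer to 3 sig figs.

(a) λ_max = b/T = 2.898×10⁻³/988.2 = 2.933×10⁻⁶ m = 2.93 μm.
Area A = 11.7 m².
(b) P = σAT⁴ = 5.670×10⁻⁸×11.7×(988.2)⁴ = 6.33×10⁵ W.

λ_max ≈ 2.93 μm; P ≈ 6.33×10⁵ W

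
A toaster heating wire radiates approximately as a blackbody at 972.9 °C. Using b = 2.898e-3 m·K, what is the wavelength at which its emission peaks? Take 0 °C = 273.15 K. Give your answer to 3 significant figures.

T = 972.9 °C + 273.15 = 1246.05 K.
Wien's displacement law: λ_max = b/T = (2.898×10⁻³ m·K)/(1246.05 K) = 2.326×10⁻⁶ m.
That is 2.33 μm, in the infrared range.

λ_max ≈ 2.33 μm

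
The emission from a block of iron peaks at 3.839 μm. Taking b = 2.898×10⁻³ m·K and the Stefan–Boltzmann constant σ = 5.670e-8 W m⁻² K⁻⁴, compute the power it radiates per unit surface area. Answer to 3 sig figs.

Wien's law: T = b/λ_max = 2.898×10⁻³/3.839×10⁻⁶ = 754.884 K.
Then I = σT⁴ = 5.670×10⁻⁸×(754.884)⁴ = 1.84×10⁴ W/m².

I ≈ 1.84×10⁴ W/m²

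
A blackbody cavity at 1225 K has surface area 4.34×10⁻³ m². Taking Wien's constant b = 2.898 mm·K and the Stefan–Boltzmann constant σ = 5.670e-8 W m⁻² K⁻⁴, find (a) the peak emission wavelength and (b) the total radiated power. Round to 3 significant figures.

λ_max ≈ 2.37 μm; P ≈ 554 W

(a) λ_max = b/T = 2.898×10⁻³/1225 = 2.366×10⁻⁶ m = 2.37 μm.
Area A = 4.34×10⁻³ m².
(b) P = σAT⁴ = 5.670×10⁻⁸×4.34×10⁻³×(1225)⁴ = 554 W.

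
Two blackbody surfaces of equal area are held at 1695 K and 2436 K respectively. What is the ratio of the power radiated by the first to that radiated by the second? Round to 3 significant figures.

With equal areas, P₁/P₂ = (T₁/T₂)⁴ = (1695/2436)⁴ = 0.234.

P₁/P₂ ≈ 0.234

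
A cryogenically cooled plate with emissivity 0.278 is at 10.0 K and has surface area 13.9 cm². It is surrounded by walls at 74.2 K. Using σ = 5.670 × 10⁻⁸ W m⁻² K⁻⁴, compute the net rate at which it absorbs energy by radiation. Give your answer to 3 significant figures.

Area A = 13.9 cm² = 1.39×10⁻³ m².
Net radiated power P_net = εσA(T⁴ − T₀⁴) = 0.278×5.670×10⁻⁸×1.39×10⁻³×(10.0⁴ − 74.2⁴).
T⁴ − T₀⁴ = 10000.0 − 3.03121×10⁷ = -3.03021×10⁷ K⁴, so P_net = -6.64×10⁻⁴ W — negative, meaning a net gain of 6.64×10⁻⁴ W.

Net gain ≈ 6.64×10⁻⁴ W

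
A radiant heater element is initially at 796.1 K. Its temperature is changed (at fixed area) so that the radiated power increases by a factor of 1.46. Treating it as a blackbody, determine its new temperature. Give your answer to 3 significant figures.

P ∝ T⁴, so T₂/T₁ = (P₂/P₁)^(1/4) = (1.46)^(1/4) = 1.09923.
T₂ = 796.1 × 1.09923 = 875 K.

T₂ ≈ 875 K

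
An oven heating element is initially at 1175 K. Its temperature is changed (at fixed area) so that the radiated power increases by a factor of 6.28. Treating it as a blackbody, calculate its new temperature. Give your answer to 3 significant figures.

T₂ ≈ 1.86×10³ K

P ∝ T⁴, so T₂/T₁ = (P₂/P₁)^(1/4) = (6.28)^(1/4) = 1.58303.
T₂ = 1175 × 1.58303 = 1.86×10³ K.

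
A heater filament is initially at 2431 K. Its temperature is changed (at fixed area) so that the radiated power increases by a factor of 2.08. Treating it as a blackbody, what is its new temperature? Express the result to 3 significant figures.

P ∝ T⁴, so T₂/T₁ = (P₂/P₁)^(1/4) = (2.08)^(1/4) = 1.20092.
T₂ = 2431 × 1.20092 = 2.92×10³ K.

T₂ ≈ 2.92×10³ K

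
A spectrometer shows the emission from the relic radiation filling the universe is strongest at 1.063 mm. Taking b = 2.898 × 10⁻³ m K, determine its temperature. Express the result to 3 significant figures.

T ≈ 2.73 K

Wien's law gives T = b/λ_max = (2.898×10⁻³ m·K)/(1.063×10⁻³ m) = 2.73 K.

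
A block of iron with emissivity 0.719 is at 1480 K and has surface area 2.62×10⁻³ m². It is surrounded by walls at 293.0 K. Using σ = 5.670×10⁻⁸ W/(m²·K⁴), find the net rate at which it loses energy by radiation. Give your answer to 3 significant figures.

Area A = 2.62×10⁻³ m².
Net radiated power P_net = εσA(T⁴ − T₀⁴) = 0.719×5.670×10⁻⁸×2.62×10⁻³×(1480⁴ − 293.0⁴).
T⁴ − T₀⁴ = 4.79785×10¹² − 7.37005×10⁹ = 4.79048×10¹² K⁴, so P_net = 512 W.

Net loss ≈ 512 W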